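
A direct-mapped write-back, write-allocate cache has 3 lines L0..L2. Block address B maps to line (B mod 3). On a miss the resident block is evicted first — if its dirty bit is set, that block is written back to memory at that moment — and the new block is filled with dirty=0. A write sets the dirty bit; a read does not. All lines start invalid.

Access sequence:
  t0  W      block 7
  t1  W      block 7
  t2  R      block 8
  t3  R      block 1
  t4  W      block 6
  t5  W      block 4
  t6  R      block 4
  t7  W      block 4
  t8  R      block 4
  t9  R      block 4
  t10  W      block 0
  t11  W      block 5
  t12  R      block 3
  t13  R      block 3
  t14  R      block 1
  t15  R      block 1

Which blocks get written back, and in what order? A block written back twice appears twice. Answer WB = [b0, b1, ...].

0: W B7 -> L1 miss  d=D]
1: W B7 -> L1 hit  d=D]
2: R B8 -> L2 miss  d=-]
3: R B1 -> L1 miss wb->B7  d=-]
4: W B6 -> L0 miss  d=D]
5: W B4 -> L1 miss  d=D]
6: R B4 -> L1 hit  d=D]
7: W B4 -> L1 hit  d=D]
8: R B4 -> L1 hit  d=D]
9: R B4 -> L1 hit  d=D]
10: W B0 -> L0 miss wb->B6  d=D]
11: W B5 -> L2 miss  d=D]
12: R B3 -> L0 miss wb->B0  d=-]
13: R B3 -> L0 hit  d=-]
14: R B1 -> L1 miss wb->B4  d=-]
15: R B1 -> L1 hit  d=-]

WB = [7, 6, 0, 4]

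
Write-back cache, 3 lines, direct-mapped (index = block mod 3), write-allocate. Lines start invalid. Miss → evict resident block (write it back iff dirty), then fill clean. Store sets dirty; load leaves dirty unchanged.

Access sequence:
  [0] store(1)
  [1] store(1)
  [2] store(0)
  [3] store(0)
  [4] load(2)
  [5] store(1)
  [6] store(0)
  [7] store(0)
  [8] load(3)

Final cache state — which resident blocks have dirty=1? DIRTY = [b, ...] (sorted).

  0 | W B1 → L1 miss [D]
  1 | W B1 → L1 hit [D]
  2 | W B0 → L0 miss [D]
  3 | W B0 → L0 hit [D]
  4 | R B2 → L2 miss [-]
  5 | W B1 → L1 hit [D]
  6 | W B0 → L0 hit [D]
  7 | W B0 → L0 hit [D]
  8 | R B3 → L0 miss wb→B0 [-]

DIRTY = [1]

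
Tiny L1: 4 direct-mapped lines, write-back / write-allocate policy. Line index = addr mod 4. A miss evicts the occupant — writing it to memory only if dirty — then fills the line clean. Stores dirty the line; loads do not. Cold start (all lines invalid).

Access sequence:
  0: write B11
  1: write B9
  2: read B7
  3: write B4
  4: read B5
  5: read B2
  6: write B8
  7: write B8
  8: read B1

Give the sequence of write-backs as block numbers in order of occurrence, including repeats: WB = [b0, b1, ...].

WB = [11, 9, 4]

0: W B11 → L3 miss [D]
1: W B9 → L1 miss [D]
2: R B7 → L3 miss wb→B11 [-]
3: W B4 → L0 miss [D]
4: R B5 → L1 miss wb→B9 [-]
5: R B2 → L2 miss [-]
6: W B8 → L0 miss wb→B4 [D]
7: W B8 → L0 hit [D]
8: R B1 → L1 miss [-]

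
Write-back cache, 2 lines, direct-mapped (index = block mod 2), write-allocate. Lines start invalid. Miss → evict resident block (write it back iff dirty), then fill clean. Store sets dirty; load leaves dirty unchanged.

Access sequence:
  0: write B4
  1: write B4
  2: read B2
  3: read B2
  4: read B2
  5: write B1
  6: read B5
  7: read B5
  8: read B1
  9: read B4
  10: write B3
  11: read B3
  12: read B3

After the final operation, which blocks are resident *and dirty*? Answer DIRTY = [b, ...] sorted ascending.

DIRTY = [3]

0: W B4 → L0 miss [D]
1: W B4 → L0 hit [D]
2: R B2 → L0 miss wb→B4 [-]
3: R B2 → L0 hit [-]
4: R B2 → L0 hit [-]
5: W B1 → L1 miss [D]
6: R B5 → L1 miss wb→B1 [-]
7: R B5 → L1 hit [-]
8: R B1 → L1 miss [-]
9: R B4 → L0 miss [-]
10: W B3 → L1 miss [D]
11: R B3 → L1 hit [D]
12: R B3 → L1 hit [D]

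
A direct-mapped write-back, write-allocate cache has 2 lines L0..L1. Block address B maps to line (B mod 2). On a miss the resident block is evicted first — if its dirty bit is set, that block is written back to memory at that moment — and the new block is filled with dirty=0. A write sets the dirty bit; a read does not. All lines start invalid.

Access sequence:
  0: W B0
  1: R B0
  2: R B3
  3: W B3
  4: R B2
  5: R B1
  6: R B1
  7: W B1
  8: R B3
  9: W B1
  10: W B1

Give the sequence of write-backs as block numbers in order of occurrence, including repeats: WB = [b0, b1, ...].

WB = [0, 3, 1]

  0 | W B0 → L0 miss [D]
  1 | R B0 → L0 hit [D]
  2 | R B3 → L1 miss [-]
  3 | W B3 → L1 hit [D]
  4 | R B2 → L0 miss wb→B0 [-]
  5 | R B1 → L1 miss wb→B3 [-]
  6 | R B1 → L1 hit [-]
  7 | W B1 → L1 hit [D]
  8 | R B3 → L1 miss wb→B1 [-]
  9 | W B1 → L1 miss [D]
  10 | W B1 → L1 hit [D]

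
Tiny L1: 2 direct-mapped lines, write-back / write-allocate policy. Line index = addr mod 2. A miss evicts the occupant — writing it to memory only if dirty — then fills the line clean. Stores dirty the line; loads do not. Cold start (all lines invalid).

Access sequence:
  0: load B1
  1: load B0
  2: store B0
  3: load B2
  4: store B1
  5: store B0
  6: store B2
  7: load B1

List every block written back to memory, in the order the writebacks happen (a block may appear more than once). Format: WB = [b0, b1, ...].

WB = [0, 0]

0: R B1 → L1 miss [-]
1: R B0 → L0 miss [-]
2: W B0 → L0 hit [D]
3: R B2 → L0 miss wb→B0 [-]
4: W B1 → L1 hit [D]
5: W B0 → L0 miss [D]
6: W B2 → L0 miss wb→B0 [D]
7: R B1 → L1 hit [D]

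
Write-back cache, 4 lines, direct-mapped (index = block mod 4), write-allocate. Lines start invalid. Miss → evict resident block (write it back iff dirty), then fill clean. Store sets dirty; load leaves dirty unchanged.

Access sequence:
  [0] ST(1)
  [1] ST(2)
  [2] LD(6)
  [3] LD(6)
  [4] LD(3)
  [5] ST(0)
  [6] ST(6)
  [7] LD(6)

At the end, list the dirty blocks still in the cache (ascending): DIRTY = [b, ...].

DIRTY = [0, 1, 6]

  0 | W B1 → L1 miss [D]
  1 | W B2 → L2 miss [D]
  2 | R B6 → L2 miss wb→B2 [-]
  3 | R B6 → L2 hit [-]
  4 | R B3 → L3 miss [-]
  5 | W B0 → L0 miss [D]
  6 | W B6 → L2 hit [D]
  7 | R B6 → L2 hit [D]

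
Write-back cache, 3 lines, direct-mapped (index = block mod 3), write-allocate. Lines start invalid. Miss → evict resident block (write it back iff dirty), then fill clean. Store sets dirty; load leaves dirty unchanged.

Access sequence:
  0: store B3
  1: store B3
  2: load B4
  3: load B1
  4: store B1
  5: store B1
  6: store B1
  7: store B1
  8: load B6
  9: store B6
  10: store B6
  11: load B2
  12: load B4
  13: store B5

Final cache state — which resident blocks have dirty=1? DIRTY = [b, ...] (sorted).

DIRTY = [5, 6]

  0 | W B3 → L0 miss [D]
  1 | W B3 → L0 hit [D]
  2 | R B4 → L1 miss [-]
  3 | R B1 → L1 miss [-]
  4 | W B1 → L1 hit [D]
  5 | W B1 → L1 hit [D]
  6 | W B1 → L1 hit [D]
  7 | W B1 → L1 hit [D]
  8 | R B6 → L0 miss wb→B3 [-]
  9 | W B6 → L0 hit [D]
  10 | W B6 → L0 hit [D]
  11 | R B2 → L2 miss [-]
  12 | R B4 → L1 miss wb→B1 [-]
  13 | W B5 → L2 miss [D]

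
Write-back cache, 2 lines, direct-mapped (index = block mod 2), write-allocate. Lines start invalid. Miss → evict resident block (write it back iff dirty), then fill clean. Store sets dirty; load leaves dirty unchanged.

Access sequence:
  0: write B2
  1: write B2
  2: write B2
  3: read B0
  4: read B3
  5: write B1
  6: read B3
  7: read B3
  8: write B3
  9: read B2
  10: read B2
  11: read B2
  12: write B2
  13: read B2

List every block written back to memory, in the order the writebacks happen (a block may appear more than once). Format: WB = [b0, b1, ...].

WB = [2, 1]

0: W B2 -> L0 miss  d=D]
1: W B2 -> L0 hit  d=D]
2: W B2 -> L0 hit  d=D]
3: R B0 -> L0 miss wb->B2  d=-]
4: R B3 -> L1 miss  d=-]
5: W B1 -> L1 miss  d=D]
6: R B3 -> L1 miss wb->B1  d=-]
7: R B3 -> L1 hit  d=-]
8: W B3 -> L1 hit  d=D]
9: R B2 -> L0 miss  d=-]
10: R B2 -> L0 hit  d=-]
11: R B2 -> L0 hit  d=-]
12: W B2 -> L0 hit  d=D]
13: R B2 -> L0 hit  d=D]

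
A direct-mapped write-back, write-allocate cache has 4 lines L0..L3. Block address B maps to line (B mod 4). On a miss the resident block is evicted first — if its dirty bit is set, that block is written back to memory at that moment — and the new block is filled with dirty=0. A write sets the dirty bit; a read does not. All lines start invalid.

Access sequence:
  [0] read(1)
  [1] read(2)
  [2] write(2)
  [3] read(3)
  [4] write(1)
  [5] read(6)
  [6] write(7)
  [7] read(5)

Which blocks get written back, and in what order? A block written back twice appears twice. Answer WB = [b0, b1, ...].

WB = [2, 1]

0: R B1 → L1 miss [-]
1: R B2 → L2 miss [-]
2: W B2 → L2 hit [D]
3: R B3 → L3 miss [-]
4: W B1 → L1 hit [D]
5: R B6 → L2 miss wb→B2 [-]
6: W B7 → L3 miss [D]
7: R B5 → L1 miss wb→B1 [-]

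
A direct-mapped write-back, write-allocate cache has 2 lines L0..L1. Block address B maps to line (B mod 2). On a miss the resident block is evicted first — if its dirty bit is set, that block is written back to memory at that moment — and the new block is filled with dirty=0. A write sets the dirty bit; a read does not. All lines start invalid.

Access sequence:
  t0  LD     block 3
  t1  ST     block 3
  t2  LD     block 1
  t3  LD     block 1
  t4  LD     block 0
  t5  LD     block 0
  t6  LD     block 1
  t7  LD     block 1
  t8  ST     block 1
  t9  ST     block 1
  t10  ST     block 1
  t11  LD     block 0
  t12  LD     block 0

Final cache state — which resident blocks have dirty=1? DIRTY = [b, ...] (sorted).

DIRTY = [1]

0: R B3 → L1 miss [-]
1: W B3 → L1 hit [D]
2: R B1 → L1 miss wb→B3 [-]
3: R B1 → L1 hit [-]
4: R B0 → L0 miss [-]
5: R B0 → L0 hit [-]
6: R B1 → L1 hit [-]
7: R B1 → L1 hit [-]
8: W B1 → L1 hit [D]
9: W B1 → L1 hit [D]
10: W B1 → L1 hit [D]
11: R B0 → L0 hit [-]
12: R B0 → L0 hit [-]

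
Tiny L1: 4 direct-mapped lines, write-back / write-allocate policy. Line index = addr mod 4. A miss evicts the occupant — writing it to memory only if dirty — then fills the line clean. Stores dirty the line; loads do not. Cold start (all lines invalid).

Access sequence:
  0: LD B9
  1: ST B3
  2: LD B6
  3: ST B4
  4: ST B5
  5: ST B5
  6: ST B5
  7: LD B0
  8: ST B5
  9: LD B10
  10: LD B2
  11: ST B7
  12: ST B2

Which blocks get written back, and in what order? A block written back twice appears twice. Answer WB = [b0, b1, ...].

0: R B9 → L1 miss [-]
1: W B3 → L3 miss [D]
2: R B6 → L2 miss [-]
3: W B4 → L0 miss [D]
4: W B5 → L1 miss [D]
5: W B5 → L1 hit [D]
6: W B5 → L1 hit [D]
7: R B0 → L0 miss wb→B4 [-]
8: W B5 → L1 hit [D]
9: R B10 → L2 miss [-]
10: R B2 → L2 miss [-]
11: W B7 → L3 miss wb→B3 [D]
12: W B2 → L2 hit [D]

WB = [4, 3]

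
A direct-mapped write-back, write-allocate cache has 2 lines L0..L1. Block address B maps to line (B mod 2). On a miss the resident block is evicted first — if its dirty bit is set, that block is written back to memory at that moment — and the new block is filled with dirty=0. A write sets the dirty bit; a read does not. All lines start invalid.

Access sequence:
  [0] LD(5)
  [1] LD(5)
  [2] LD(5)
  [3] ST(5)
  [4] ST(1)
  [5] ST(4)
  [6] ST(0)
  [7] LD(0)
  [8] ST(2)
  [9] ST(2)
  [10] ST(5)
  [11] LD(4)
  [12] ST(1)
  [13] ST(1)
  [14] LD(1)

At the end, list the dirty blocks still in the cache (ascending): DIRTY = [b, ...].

0: R B5 → L1 miss [-]
1: R B5 → L1 hit [-]
2: R B5 → L1 hit [-]
3: W B5 → L1 hit [D]
4: W B1 → L1 miss wb→B5 [D]
5: W B4 → L0 miss [D]
6: W B0 → L0 miss wb→B4 [D]
7: R B0 → L0 hit [D]
8: W B2 → L0 miss wb→B0 [D]
9: W B2 → L0 hit [D]
10: W B5 → L1 miss wb→B1 [D]
11: R B4 → L0 miss wb→B2 [-]
12: W B1 → L1 miss wb→B5 [D]
13: W B1 → L1 hit [D]
14: R B1 → L1 hit [D]

DIRTY = [1]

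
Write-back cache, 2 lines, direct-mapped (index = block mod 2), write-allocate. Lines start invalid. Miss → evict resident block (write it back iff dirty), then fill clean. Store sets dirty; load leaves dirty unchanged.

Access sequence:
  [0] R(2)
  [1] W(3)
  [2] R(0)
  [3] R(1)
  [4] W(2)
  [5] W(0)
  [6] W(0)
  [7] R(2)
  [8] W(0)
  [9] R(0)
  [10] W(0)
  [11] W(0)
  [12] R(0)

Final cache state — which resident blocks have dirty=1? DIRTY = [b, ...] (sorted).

  0 | R B2 → L0 miss [-]
  1 | W B3 → L1 miss [D]
  2 | R B0 → L0 miss [-]
  3 | R B1 → L1 miss wb→B3 [-]
  4 | W B2 → L0 miss [D]
  5 | W B0 → L0 miss wb→B2 [D]
  6 | W B0 → L0 hit [D]
  7 | R B2 → L0 miss wb→B0 [-]
  8 | W B0 → L0 miss [D]
  9 | R B0 → L0 hit [D]
  10 | W B0 → L0 hit [D]
  11 | W B0 → L0 hit [D]
  12 | R B0 → L0 hit [D]

DIRTY = [0]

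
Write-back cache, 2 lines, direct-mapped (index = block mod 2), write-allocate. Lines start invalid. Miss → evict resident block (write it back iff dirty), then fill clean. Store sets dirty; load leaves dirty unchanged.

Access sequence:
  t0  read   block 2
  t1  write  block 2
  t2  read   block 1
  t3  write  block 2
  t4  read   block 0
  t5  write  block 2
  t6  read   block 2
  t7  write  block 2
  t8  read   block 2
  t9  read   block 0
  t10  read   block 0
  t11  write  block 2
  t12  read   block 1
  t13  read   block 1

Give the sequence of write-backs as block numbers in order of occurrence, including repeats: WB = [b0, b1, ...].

WB = [2, 2]

0: R B2 → L0 miss [-]
1: W B2 → L0 hit [D]
2: R B1 → L1 miss [-]
3: W B2 → L0 hit [D]
4: R B0 → L0 miss wb→B2 [-]
5: W B2 → L0 miss [D]
6: R B2 → L0 hit [D]
7: W B2 → L0 hit [D]
8: R B2 → L0 hit [D]
9: R B0 → L0 miss wb→B2 [-]
10: R B0 → L0 hit [-]
11: W B2 → L0 miss [D]
12: R B1 → L1 hit [-]
13: R B1 → L1 hit [-]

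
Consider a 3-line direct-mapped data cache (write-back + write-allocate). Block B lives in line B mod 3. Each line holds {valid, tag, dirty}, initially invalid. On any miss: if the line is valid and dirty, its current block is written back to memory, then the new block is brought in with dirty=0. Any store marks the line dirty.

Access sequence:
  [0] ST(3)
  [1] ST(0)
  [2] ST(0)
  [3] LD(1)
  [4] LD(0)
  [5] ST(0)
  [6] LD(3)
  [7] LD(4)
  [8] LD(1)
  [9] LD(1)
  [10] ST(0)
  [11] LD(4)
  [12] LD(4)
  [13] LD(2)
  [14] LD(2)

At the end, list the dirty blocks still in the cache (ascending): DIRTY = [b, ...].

  0 | W B3 → L0 miss [D]
  1 | W B0 → L0 miss wb→B3 [D]
  2 | W B0 → L0 hit [D]
  3 | R B1 → L1 miss [-]
  4 | R B0 → L0 hit [D]
  5 | W B0 → L0 hit [D]
  6 | R B3 → L0 miss wb→B0 [-]
  7 | R B4 → L1 miss [-]
  8 | R B1 → L1 miss [-]
  9 | R B1 → L1 hit [-]
  10 | W B0 → L0 miss [D]
  11 | R B4 → L1 miss [-]
  12 | R B4 → L1 hit [-]
  13 | R B2 → L2 miss [-]
  14 | R B2 → L2 hit [-]

DIRTY = [0]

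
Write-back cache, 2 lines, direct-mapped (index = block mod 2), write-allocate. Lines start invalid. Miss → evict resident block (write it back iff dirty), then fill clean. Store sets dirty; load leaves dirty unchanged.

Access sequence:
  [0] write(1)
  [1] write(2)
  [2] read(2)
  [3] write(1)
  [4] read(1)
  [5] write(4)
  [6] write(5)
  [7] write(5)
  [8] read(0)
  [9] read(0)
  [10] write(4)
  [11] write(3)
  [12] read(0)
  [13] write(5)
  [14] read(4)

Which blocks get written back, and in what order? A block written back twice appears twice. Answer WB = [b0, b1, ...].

0: W B1 → L1 miss [D]
1: W B2 → L0 miss [D]
2: R B2 → L0 hit [D]
3: W B1 → L1 hit [D]
4: R B1 → L1 hit [D]
5: W B4 → L0 miss wb→B2 [D]
6: W B5 → L1 miss wb→B1 [D]
7: W B5 → L1 hit [D]
8: R B0 → L0 miss wb→B4 [-]
9: R B0 → L0 hit [-]
10: W B4 → L0 miss [D]
11: W B3 → L1 miss wb→B5 [D]
12: R B0 → L0 miss wb→B4 [-]
13: W B5 → L1 miss wb→B3 [D]
14: R B4 → L0 miss [-]

WB = [2, 1, 4, 5, 4, 3]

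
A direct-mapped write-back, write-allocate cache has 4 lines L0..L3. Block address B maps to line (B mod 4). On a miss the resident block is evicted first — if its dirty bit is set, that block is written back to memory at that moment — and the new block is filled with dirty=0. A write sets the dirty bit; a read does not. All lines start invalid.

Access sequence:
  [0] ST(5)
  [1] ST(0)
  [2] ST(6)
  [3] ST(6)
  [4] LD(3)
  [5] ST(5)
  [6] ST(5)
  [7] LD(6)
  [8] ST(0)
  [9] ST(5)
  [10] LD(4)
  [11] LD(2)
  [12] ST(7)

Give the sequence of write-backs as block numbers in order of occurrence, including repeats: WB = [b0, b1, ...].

0: W B5 → L1 miss [D]
1: W B0 → L0 miss [D]
2: W B6 → L2 miss [D]
3: W B6 → L2 hit [D]
4: R B3 → L3 miss [-]
5: W B5 → L1 hit [D]
6: W B5 → L1 hit [D]
7: R B6 → L2 hit [D]
8: W B0 → L0 hit [D]
9: W B5 → L1 hit [D]
10: R B4 → L0 miss wb→B0 [-]
11: R B2 → L2 miss wb→B6 [-]
12: W B7 → L3 miss [D]

WB = [0, 6]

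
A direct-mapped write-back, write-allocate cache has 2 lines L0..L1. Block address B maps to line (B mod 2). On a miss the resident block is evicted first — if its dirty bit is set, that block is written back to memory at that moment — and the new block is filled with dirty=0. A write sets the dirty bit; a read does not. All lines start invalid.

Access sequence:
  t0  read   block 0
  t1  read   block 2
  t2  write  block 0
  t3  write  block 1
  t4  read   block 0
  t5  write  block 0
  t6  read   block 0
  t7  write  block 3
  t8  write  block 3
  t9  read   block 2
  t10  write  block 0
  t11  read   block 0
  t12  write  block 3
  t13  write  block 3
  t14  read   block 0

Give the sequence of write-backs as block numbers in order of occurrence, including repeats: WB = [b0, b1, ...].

WB = [1, 0]

  0 | R B0 → L0 miss [-]
  1 | R B2 → L0 miss [-]
  2 | W B0 → L0 miss [D]
  3 | W B1 → L1 miss [D]
  4 | R B0 → L0 hit [D]
  5 | W B0 → L0 hit [D]
  6 | R B0 → L0 hit [D]
  7 | W B3 → L1 miss wb→B1 [D]
  8 | W B3 → L1 hit [D]
  9 | R B2 → L0 miss wb→B0 [-]
  10 | W B0 → L0 miss [D]
  11 | R B0 → L0 hit [D]
  12 | W B3 → L1 hit [D]
  13 | W B3 → L1 hit [D]
  14 | R B0 → L0 hit [D]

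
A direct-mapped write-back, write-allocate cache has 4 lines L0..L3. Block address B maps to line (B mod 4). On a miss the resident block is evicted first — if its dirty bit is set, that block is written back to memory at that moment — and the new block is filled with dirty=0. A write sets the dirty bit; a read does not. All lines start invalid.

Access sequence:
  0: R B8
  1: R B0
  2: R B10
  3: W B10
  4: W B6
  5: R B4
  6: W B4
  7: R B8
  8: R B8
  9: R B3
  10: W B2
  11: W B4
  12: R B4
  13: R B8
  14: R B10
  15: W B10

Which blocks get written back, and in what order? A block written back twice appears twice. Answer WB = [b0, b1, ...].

0: R B8 -> L0 miss  d=-]
1: R B0 -> L0 miss  d=-]
2: R B10 -> L2 miss  d=-]
3: W B10 -> L2 hit  d=D]
4: W B6 -> L2 miss wb->B10  d=D]
5: R B4 -> L0 miss  d=-]
6: W B4 -> L0 hit  d=D]
7: R B8 -> L0 miss wb->B4  d=-]
8: R B8 -> L0 hit  d=-]
9: R B3 -> L3 miss  d=-]
10: W B2 -> L2 miss wb->B6  d=D]
11: W B4 -> L0 miss  d=D]
12: R B4 -> L0 hit  d=D]
13: R B8 -> L0 miss wb->B4  d=-]
14: R B10 -> L2 miss wb->B2  d=-]
15: W B10 -> L2 hit  d=D]

WB = [10, 4, 6, 4, 2]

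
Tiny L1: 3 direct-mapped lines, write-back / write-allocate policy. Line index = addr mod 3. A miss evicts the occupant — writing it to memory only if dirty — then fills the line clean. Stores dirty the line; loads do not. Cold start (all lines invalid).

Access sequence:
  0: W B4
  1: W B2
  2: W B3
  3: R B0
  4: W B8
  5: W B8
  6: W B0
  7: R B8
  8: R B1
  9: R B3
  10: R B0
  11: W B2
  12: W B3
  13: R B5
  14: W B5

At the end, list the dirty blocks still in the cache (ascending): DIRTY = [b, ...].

DIRTY = [3, 5]

0: W B4 → L1 miss [D]
1: W B2 → L2 miss [D]
2: W B3 → L0 miss [D]
3: R B0 → L0 miss wb→B3 [-]
4: W B8 → L2 miss wb→B2 [D]
5: W B8 → L2 hit [D]
6: W B0 → L0 hit [D]
7: R B8 → L2 hit [D]
8: R B1 → L1 miss wb→B4 [-]
9: R B3 → L0 miss wb→B0 [-]
10: R B0 → L0 miss [-]
11: W B2 → L2 miss wb→B8 [D]
12: W B3 → L0 miss [D]
13: R B5 → L2 miss wb→B2 [-]
14: W B5 → L2 hit [D]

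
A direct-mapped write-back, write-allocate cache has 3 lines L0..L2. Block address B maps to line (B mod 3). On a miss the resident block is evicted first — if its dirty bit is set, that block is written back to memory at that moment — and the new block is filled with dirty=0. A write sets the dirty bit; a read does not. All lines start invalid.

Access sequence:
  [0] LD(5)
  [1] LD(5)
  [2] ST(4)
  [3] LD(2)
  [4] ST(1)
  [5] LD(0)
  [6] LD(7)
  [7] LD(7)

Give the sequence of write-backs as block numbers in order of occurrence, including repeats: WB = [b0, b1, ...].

WB = [4, 1]

  0 | R B5 → L2 miss [-]
  1 | R B5 → L2 hit [-]
  2 | W B4 → L1 miss [D]
  3 | R B2 → L2 miss [-]
  4 | W B1 → L1 miss wb→B4 [D]
  5 | R B0 → L0 miss [-]
  6 | R B7 → L1 miss wb→B1 [-]
  7 | R B7 → L1 hit [-]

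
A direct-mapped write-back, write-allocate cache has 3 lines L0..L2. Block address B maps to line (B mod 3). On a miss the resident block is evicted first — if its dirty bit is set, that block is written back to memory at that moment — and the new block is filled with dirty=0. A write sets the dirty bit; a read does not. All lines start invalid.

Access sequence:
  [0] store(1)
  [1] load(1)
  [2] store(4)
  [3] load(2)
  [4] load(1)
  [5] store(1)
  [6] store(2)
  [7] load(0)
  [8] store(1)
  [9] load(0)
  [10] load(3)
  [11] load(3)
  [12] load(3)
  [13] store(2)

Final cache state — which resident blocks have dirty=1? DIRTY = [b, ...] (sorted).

DIRTY = [1, 2]

0: W B1 → L1 miss [D]
1: R B1 → L1 hit [D]
2: W B4 → L1 miss wb→B1 [D]
3: R B2 → L2 miss [-]
4: R B1 → L1 miss wb→B4 [-]
5: W B1 → L1 hit [D]
6: W B2 → L2 hit [D]
7: R B0 → L0 miss [-]
8: W B1 → L1 hit [D]
9: R B0 → L0 hit [-]
10: R B3 → L0 miss [-]
11: R B3 → L0 hit [-]
12: R B3 → L0 hit [-]
13: W B2 → L2 hit [D]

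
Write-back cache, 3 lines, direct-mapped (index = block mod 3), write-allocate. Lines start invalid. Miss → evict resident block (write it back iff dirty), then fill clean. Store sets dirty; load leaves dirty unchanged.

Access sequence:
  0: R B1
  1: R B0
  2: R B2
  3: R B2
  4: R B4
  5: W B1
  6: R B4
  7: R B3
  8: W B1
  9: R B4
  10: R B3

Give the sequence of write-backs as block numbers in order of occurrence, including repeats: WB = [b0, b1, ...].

  0 | R B1 → L1 miss [-]
  1 | R B0 → L0 miss [-]
  2 | R B2 → L2 miss [-]
  3 | R B2 → L2 hit [-]
  4 | R B4 → L1 miss [-]
  5 | W B1 → L1 miss [D]
  6 | R B4 → L1 miss wb→B1 [-]
  7 | R B3 → L0 miss [-]
  8 | W B1 → L1 miss [D]
  9 | R B4 → L1 miss wb→B1 [-]
  10 | R B3 → L0 hit [-]

WB = [1, 1]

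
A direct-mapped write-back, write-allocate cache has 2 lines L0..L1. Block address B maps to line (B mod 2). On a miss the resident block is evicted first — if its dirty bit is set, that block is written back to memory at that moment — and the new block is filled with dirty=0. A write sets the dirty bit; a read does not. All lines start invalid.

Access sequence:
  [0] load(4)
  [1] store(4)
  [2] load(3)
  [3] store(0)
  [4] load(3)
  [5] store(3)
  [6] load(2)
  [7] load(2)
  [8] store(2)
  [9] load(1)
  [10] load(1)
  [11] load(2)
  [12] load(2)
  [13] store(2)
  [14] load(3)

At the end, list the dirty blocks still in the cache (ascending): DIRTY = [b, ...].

DIRTY = [2]

0: R B4 → L0 miss [-]
1: W B4 → L0 hit [D]
2: R B3 → L1 miss [-]
3: W B0 → L0 miss wb→B4 [D]
4: R B3 → L1 hit [-]
5: W B3 → L1 hit [D]
6: R B2 → L0 miss wb→B0 [-]
7: R B2 → L0 hit [-]
8: W B2 → L0 hit [D]
9: R B1 → L1 miss wb→B3 [-]
10: R B1 → L1 hit [-]
11: R B2 → L0 hit [D]
12: R B2 → L0 hit [D]
13: W B2 → L0 hit [D]
14: R B3 → L1 miss [-]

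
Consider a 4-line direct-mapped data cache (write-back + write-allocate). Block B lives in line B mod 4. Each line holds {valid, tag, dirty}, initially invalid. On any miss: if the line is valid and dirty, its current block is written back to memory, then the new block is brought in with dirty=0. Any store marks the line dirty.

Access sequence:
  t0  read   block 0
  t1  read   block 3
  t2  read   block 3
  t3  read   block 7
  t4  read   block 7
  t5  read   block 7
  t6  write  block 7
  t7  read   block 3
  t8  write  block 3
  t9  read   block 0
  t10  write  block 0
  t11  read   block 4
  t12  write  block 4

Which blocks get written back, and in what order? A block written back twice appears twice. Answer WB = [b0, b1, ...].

WB = [7, 0]

0: R B0 → L0 miss [-]
1: R B3 → L3 miss [-]
2: R B3 → L3 hit [-]
3: R B7 → L3 miss [-]
4: R B7 → L3 hit [-]
5: R B7 → L3 hit [-]
6: W B7 → L3 hit [D]
7: R B3 → L3 miss wb→B7 [-]
8: W B3 → L3 hit [D]
9: R B0 → L0 hit [-]
10: W B0 → L0 hit [D]
11: R B4 → L0 miss wb→B0 [-]
12: W B4 → L0 hit [D]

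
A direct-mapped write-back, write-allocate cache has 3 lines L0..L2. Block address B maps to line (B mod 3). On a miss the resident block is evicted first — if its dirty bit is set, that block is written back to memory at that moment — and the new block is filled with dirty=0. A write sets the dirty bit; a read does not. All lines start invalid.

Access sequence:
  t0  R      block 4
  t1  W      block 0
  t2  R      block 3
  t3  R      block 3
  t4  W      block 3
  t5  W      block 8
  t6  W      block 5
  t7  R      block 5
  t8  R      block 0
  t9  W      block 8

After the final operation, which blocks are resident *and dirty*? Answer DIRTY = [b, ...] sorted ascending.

  0 | R B4 → L1 miss [-]
  1 | W B0 → L0 miss [D]
  2 | R B3 → L0 miss wb→B0 [-]
  3 | R B3 → L0 hit [-]
  4 | W B3 → L0 hit [D]
  5 | W B8 → L2 miss [D]
  6 | W B5 → L2 miss wb→B8 [D]
  7 | R B5 → L2 hit [D]
  8 | R B0 → L0 miss wb→B3 [-]
  9 | W B8 → L2 miss wb→B5 [D]

DIRTY = [8]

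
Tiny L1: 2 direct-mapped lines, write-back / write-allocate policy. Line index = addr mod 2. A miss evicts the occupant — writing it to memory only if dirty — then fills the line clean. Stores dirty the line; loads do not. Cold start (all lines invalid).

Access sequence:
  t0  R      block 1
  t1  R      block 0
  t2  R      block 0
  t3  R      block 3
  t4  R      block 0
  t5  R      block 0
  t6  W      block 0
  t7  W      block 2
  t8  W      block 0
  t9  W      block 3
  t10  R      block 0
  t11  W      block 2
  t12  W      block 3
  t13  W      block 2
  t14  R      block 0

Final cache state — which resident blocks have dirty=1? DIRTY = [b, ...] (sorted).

  0 | R B1 → L1 miss [-]
  1 | R B0 → L0 miss [-]
  2 | R B0 → L0 hit [-]
  3 | R B3 → L1 miss [-]
  4 | R B0 → L0 hit [-]
  5 | R B0 → L0 hit [-]
  6 | W B0 → L0 hit [D]
  7 | W B2 → L0 miss wb→B0 [D]
  8 | W B0 → L0 miss wb→B2 [D]
  9 | W B3 → L1 hit [D]
  10 | R B0 → L0 hit [D]
  11 | W B2 → L0 miss wb→B0 [D]
  12 | W B3 → L1 hit [D]
  13 | W B2 → L0 hit [D]
  14 | R B0 → L0 miss wb→B2 [-]

DIRTY = [3]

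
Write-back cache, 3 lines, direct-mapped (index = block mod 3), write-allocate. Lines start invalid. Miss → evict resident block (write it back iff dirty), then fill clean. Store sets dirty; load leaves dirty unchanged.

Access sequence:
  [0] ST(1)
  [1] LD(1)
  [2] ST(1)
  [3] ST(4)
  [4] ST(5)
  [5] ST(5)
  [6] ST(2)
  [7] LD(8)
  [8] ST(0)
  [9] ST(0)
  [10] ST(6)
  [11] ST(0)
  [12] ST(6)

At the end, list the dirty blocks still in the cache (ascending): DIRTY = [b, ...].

DIRTY = [4, 6]

0: W B1 -> L1 miss  d=D]
1: R B1 -> L1 hit  d=D]
2: W B1 -> L1 hit  d=D]
3: W B4 -> L1 miss wb->B1  d=D]
4: W B5 -> L2 miss  d=D]
5: W B5 -> L2 hit  d=D]
6: W B2 -> L2 miss wb->B5  d=D]
7: R B8 -> L2 miss wb->B2  d=-]
8: W B0 -> L0 miss  d=D]
9: W B0 -> L0 hit  d=D]
10: W B6 -> L0 miss wb->B0  d=D]
11: W B0 -> L0 miss wb->B6  d=D]
12: W B6 -> L0 miss wb->B0  d=D]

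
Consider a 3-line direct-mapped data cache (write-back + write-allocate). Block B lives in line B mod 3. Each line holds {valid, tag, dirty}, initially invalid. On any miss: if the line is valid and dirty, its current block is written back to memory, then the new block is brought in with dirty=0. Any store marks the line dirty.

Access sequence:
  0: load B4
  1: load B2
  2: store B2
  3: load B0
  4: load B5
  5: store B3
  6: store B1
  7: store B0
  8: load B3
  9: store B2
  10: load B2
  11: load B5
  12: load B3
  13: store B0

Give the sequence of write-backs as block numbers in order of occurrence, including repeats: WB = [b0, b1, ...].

  0 | R B4 → L1 miss [-]
  1 | R B2 → L2 miss [-]
  2 | W B2 → L2 hit [D]
  3 | R B0 → L0 miss [-]
  4 | R B5 → L2 miss wb→B2 [-]
  5 | W B3 → L0 miss [D]
  6 | W B1 → L1 miss [D]
  7 | W B0 → L0 miss wb→B3 [D]
  8 | R B3 → L0 miss wb→B0 [-]
  9 | W B2 → L2 miss [D]
  10 | R B2 → L2 hit [D]
  11 | R B5 → L2 miss wb→B2 [-]
  12 | R B3 → L0 hit [-]
  13 | W B0 → L0 miss [D]

WB = [2, 3, 0, 2]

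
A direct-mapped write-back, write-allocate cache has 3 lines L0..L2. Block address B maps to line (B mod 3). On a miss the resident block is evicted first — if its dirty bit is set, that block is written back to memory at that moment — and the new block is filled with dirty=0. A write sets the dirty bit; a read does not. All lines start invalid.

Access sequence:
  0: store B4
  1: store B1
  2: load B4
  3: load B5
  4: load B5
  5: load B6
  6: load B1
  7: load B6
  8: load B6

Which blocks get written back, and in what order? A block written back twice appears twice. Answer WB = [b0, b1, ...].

  0 | W B4 → L1 miss [D]
  1 | W B1 → L1 miss wb→B4 [D]
  2 | R B4 → L1 miss wb→B1 [-]
  3 | R B5 → L2 miss [-]
  4 | R B5 → L2 hit [-]
  5 | R B6 → L0 miss [-]
  6 | R B1 → L1 miss [-]
  7 | R B6 → L0 hit [-]
  8 | R B6 → L0 hit [-]

WB = [4, 1]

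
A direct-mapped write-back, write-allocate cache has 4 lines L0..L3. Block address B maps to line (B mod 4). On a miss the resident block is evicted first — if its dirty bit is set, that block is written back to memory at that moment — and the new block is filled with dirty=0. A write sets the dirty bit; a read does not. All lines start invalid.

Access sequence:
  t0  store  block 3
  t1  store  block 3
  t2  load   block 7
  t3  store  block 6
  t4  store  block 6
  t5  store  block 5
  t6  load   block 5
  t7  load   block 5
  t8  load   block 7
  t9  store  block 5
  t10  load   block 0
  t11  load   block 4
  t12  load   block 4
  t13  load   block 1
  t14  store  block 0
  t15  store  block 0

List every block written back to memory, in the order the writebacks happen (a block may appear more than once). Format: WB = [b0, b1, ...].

  0 | W B3 → L3 miss [D]
  1 | W B3 → L3 hit [D]
  2 | R B7 → L3 miss wb→B3 [-]
  3 | W B6 → L2 miss [D]
  4 | W B6 → L2 hit [D]
  5 | W B5 → L1 miss [D]
  6 | R B5 → L1 hit [D]
  7 | R B5 → L1 hit [D]
  8 | R B7 → L3 hit [-]
  9 | W B5 → L1 hit [D]
  10 | R B0 → L0 miss [-]
  11 | R B4 → L0 miss [-]
  12 | R B4 → L0 hit [-]
  13 | R B1 → L1 miss wb→B5 [-]
  14 | W B0 → L0 miss [D]
  15 | W B0 → L0 hit [D]

WB = [3, 5]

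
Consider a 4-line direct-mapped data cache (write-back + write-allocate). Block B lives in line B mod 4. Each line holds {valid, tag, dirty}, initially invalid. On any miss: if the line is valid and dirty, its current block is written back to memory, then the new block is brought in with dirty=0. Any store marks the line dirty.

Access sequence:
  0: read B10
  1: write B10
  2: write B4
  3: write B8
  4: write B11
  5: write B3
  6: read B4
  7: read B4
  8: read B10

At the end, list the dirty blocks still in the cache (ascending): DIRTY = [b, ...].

DIRTY = [3, 10]

0: R B10 → L2 miss [-]
1: W B10 → L2 hit [D]
2: W B4 → L0 miss [D]
3: W B8 → L0 miss wb→B4 [D]
4: W B11 → L3 miss [D]
5: W B3 → L3 miss wb→B11 [D]
6: R B4 → L0 miss wb→B8 [-]
7: R B4 → L0 hit [-]
8: R B10 → L2 hit [D]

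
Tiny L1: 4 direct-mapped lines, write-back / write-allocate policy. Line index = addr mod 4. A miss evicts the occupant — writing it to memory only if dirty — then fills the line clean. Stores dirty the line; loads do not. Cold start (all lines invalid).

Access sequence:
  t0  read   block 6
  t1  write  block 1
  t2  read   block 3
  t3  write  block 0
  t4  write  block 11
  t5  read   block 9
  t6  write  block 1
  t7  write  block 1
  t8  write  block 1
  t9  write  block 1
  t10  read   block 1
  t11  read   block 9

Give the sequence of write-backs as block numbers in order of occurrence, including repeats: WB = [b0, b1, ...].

WB = [1, 1]

0: R B6 -> L2 miss  d=-]
1: W B1 -> L1 miss  d=D]
2: R B3 -> L3 miss  d=-]
3: W B0 -> L0 miss  d=D]
4: W B11 -> L3 miss  d=D]
5: R B9 -> L1 miss wb->B1  d=-]
6: W B1 -> L1 miss  d=D]
7: W B1 -> L1 hit  d=D]
8: W B1 -> L1 hit  d=D]
9: W B1 -> L1 hit  d=D]
10: R B1 -> L1 hit  d=D]
11: R B9 -> L1 miss wb->B1  d=-]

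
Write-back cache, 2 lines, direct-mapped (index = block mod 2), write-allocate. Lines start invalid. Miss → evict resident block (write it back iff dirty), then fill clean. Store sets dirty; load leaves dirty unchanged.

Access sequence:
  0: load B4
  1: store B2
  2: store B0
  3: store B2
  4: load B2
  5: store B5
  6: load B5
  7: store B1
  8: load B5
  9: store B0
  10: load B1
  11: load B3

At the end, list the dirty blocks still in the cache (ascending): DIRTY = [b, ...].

0: R B4 → L0 miss [-]
1: W B2 → L0 miss [D]
2: W B0 → L0 miss wb→B2 [D]
3: W B2 → L0 miss wb→B0 [D]
4: R B2 → L0 hit [D]
5: W B5 → L1 miss [D]
6: R B5 → L1 hit [D]
7: W B1 → L1 miss wb→B5 [D]
8: R B5 → L1 miss wb→B1 [-]
9: W B0 → L0 miss wb→B2 [D]
10: R B1 → L1 miss [-]
11: R B3 → L1 miss [-]

DIRTY = [0]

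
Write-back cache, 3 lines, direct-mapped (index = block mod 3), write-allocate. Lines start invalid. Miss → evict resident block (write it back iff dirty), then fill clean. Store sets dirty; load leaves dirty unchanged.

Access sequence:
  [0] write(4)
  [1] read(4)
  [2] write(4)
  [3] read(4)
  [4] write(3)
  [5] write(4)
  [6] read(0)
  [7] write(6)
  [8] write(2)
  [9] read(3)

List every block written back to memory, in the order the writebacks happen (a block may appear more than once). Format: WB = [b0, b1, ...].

WB = [3, 6]

  0 | W B4 → L1 miss [D]
  1 | R B4 → L1 hit [D]
  2 | W B4 → L1 hit [D]
  3 | R B4 → L1 hit [D]
  4 | W B3 → L0 miss [D]
  5 | W B4 → L1 hit [D]
  6 | R B0 → L0 miss wb→B3 [-]
  7 | W B6 → L0 miss [D]
  8 | W B2 → L2 miss [D]
  9 | R B3 → L0 miss wb→B6 [-]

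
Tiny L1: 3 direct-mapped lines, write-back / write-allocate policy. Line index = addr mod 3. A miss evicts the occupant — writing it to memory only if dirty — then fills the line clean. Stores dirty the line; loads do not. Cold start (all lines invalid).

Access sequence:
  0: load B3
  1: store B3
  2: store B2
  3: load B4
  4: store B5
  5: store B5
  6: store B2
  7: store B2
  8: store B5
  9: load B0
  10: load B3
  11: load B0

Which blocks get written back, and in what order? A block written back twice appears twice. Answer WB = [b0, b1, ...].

0: R B3 -> L0 miss  d=-]
1: W B3 -> L0 hit  d=D]
2: W B2 -> L2 miss  d=D]
3: R B4 -> L1 miss  d=-]
4: W B5 -> L2 miss wb->B2  d=D]
5: W B5 -> L2 hit  d=D]
6: W B2 -> L2 miss wb->B5  d=D]
7: W B2 -> L2 hit  d=D]
8: W B5 -> L2 miss wb->B2  d=D]
9: R B0 -> L0 miss wb->B3  d=-]
10: R B3 -> L0 miss  d=-]
11: R B0 -> L0 miss  d=-]

WB = [2, 5, 2, 3]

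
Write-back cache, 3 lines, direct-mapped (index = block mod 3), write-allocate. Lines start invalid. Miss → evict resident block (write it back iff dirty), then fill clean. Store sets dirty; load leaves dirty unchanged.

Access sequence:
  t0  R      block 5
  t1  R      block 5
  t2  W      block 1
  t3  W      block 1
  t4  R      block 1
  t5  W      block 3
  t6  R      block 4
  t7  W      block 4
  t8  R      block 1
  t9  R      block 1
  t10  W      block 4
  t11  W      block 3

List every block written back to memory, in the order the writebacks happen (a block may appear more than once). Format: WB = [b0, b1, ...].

0: R B5 → L2 miss [-]
1: R B5 → L2 hit [-]
2: W B1 → L1 miss [D]
3: W B1 → L1 hit [D]
4: R B1 → L1 hit [D]
5: W B3 → L0 miss [D]
6: R B4 → L1 miss wb→B1 [-]
7: W B4 → L1 hit [D]
8: R B1 → L1 miss wb→B4 [-]
9: R B1 → L1 hit [-]
10: W B4 → L1 miss [D]
11: W B3 → L0 hit [D]

WB = [1, 4]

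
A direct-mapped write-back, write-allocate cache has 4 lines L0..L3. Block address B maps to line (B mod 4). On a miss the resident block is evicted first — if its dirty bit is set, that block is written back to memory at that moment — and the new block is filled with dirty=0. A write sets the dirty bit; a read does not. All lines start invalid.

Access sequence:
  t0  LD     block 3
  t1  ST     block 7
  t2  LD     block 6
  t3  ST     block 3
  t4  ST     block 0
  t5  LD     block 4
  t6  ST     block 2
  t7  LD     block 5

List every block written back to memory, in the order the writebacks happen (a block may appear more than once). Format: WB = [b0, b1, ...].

0: R B3 -> L3 miss  d=-]
1: W B7 -> L3 miss  d=D]
2: R B6 -> L2 miss  d=-]
3: W B3 -> L3 miss wb->B7  d=D]
4: W B0 -> L0 miss  d=D]
5: R B4 -> L0 miss wb->B0  d=-]
6: W B2 -> L2 miss  d=D]
7: R B5 -> L1 miss  d=-]

WB = [7, 0]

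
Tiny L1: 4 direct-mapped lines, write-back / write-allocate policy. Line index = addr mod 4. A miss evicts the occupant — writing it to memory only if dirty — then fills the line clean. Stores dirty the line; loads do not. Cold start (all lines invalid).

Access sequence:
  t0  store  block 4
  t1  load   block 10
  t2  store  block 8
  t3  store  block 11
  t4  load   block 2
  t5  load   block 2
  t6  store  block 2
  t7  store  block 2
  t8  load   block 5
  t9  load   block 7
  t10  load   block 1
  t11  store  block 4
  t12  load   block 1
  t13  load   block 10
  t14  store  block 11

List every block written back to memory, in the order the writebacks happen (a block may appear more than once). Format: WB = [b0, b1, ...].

0: W B4 → L0 miss [D]
1: R B10 → L2 miss [-]
2: W B8 → L0 miss wb→B4 [D]
3: W B11 → L3 miss [D]
4: R B2 → L2 miss [-]
5: R B2 → L2 hit [-]
6: W B2 → L2 hit [D]
7: W B2 → L2 hit [D]
8: R B5 → L1 miss [-]
9: R B7 → L3 miss wb→B11 [-]
10: R B1 → L1 miss [-]
11: W B4 → L0 miss wb→B8 [D]
12: R B1 → L1 hit [-]
13: R B10 → L2 miss wb→B2 [-]
14: W B11 → L3 miss [D]

WB = [4, 11, 8, 2]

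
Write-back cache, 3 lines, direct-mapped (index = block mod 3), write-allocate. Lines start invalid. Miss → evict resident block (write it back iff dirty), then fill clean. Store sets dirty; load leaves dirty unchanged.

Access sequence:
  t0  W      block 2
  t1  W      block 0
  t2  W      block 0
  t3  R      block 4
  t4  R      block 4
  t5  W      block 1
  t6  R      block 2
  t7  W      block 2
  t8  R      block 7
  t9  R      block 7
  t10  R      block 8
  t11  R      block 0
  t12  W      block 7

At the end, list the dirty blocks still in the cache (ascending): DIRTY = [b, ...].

  0 | W B2 → L2 miss [D]
  1 | W B0 → L0 miss [D]
  2 | W B0 → L0 hit [D]
  3 | R B4 → L1 miss [-]
  4 | R B4 → L1 hit [-]
  5 | W B1 → L1 miss [D]
  6 | R B2 → L2 hit [D]
  7 | W B2 → L2 hit [D]
  8 | R B7 → L1 miss wb→B1 [-]
  9 | R B7 → L1 hit [-]
  10 | R B8 → L2 miss wb→B2 [-]
  11 | R B0 → L0 hit [D]
  12 | W B7 → L1 hit [D]

DIRTY = [0, 7]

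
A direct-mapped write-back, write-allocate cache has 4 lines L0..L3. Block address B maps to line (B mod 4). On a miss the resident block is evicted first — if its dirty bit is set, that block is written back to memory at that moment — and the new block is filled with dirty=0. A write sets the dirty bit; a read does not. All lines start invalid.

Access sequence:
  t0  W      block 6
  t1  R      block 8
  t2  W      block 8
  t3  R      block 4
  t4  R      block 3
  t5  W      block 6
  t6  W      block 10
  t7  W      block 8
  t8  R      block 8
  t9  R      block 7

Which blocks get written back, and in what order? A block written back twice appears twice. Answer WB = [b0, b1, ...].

0: W B6 → L2 miss [D]
1: R B8 → L0 miss [-]
2: W B8 → L0 hit [D]
3: R B4 → L0 miss wb→B8 [-]
4: R B3 → L3 miss [-]
5: W B6 → L2 hit [D]
6: W B10 → L2 miss wb→B6 [D]
7: W B8 → L0 miss [D]
8: R B8 → L0 hit [D]
9: R B7 → L3 miss [-]

WB = [8, 6]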